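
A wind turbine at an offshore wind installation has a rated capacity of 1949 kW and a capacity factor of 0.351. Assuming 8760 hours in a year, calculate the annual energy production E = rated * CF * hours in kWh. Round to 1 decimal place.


Annual energy = rated_kW * capacity_factor * hours_per_year
Given: P_rated = 1949 kW, CF = 0.351, hours = 8760
E = 1949 * 0.351 * 8760
E = 5992707.2 kWh

5992707.2


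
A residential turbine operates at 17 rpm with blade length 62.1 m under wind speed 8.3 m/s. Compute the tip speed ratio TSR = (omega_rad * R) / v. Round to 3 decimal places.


Convert rotational speed to rad/s:
  omega = 17 * 2 * pi / 60 = 1.7802 rad/s
Compute tip speed:
  v_tip = omega * R = 1.7802 * 62.1 = 110.553 m/s
Tip speed ratio:
  TSR = v_tip / v_wind = 110.553 / 8.3 = 13.320

13.320


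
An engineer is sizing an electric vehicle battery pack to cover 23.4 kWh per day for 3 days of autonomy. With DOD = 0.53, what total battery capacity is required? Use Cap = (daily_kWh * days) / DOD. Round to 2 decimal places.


Total energy needed = daily * days = 23.4 * 3 = 70.2 kWh
Account for depth of discharge:
  Cap = total_energy / DOD = 70.2 / 0.53
  Cap = 132.45 kWh

132.45


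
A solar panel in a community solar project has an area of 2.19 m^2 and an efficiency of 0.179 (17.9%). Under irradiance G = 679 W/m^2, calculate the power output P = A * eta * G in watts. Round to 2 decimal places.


Use the solar power formula P = A * eta * G.
Given: A = 2.19 m^2, eta = 0.179, G = 679 W/m^2
P = 2.19 * 0.179 * 679
P = 266.17 W

266.17


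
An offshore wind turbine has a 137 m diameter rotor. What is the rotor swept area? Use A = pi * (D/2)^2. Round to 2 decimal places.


Compute the rotor radius:
  r = D / 2 = 137 / 2 = 68.5 m
Calculate swept area:
  A = pi * r^2 = pi * 68.5^2
  A = 14741.14 m^2

14741.14


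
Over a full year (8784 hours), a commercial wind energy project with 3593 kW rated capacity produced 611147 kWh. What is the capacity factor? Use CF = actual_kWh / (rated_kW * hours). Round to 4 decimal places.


Capacity factor = actual output / maximum possible output
Maximum possible = rated * hours = 3593 * 8784 = 31560912 kWh
CF = 611147 / 31560912
CF = 0.0194

0.0194


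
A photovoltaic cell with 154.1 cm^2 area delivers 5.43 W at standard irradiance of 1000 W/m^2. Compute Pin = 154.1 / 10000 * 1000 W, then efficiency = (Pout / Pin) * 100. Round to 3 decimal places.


First compute the input power:
  Pin = area_cm2 / 10000 * G = 154.1 / 10000 * 1000 = 15.41 W
Then compute efficiency:
  Efficiency = (Pout / Pin) * 100 = (5.43 / 15.41) * 100
  Efficiency = 35.237%

35.237


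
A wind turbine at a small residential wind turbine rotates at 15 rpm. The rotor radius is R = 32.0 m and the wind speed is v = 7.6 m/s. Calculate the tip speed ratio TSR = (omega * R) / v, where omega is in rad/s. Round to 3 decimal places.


Convert rotational speed to rad/s:
  omega = 15 * 2 * pi / 60 = 1.5708 rad/s
Compute tip speed:
  v_tip = omega * R = 1.5708 * 32.0 = 50.265 m/s
Tip speed ratio:
  TSR = v_tip / v_wind = 50.265 / 7.6 = 6.614

6.614


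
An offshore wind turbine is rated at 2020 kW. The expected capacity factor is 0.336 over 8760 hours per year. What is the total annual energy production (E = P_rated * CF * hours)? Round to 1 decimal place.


Annual energy = rated_kW * capacity_factor * hours_per_year
Given: P_rated = 2020 kW, CF = 0.336, hours = 8760
E = 2020 * 0.336 * 8760
E = 5945587.2 kWh

5945587.2


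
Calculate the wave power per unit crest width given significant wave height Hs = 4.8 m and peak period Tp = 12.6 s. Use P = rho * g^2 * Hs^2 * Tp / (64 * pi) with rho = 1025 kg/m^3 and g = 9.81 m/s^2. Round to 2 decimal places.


Apply wave power formula:
  g^2 = 9.81^2 = 96.2361
  Hs^2 = 4.8^2 = 23.04
  Numerator = rho * g^2 * Hs^2 * Tp = 1025 * 96.2361 * 23.04 * 12.6 = 28636167.89
  Denominator = 64 * pi = 201.0619
  P = 28636167.89 / 201.0619 = 142424.61 W/m

142424.61


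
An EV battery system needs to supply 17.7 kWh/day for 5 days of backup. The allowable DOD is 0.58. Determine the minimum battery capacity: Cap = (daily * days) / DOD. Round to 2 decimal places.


Total energy needed = daily * days = 17.7 * 5 = 88.5 kWh
Account for depth of discharge:
  Cap = total_energy / DOD = 88.5 / 0.58
  Cap = 152.59 kWh

152.59


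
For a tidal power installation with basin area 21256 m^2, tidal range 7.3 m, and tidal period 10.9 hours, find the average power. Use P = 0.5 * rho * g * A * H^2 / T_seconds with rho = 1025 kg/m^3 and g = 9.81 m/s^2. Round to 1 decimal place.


Convert period to seconds: T = 10.9 * 3600 = 39240.0 s
H^2 = 7.3^2 = 53.29
P = 0.5 * rho * g * A * H^2 / T
P = 0.5 * 1025 * 9.81 * 21256 * 53.29 / 39240.0
P = 145131.3 W

145131.3


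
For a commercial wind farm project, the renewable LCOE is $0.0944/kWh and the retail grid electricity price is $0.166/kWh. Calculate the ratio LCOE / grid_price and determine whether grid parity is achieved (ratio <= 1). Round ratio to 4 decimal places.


Compare LCOE to grid price:
  LCOE = $0.0944/kWh, Grid price = $0.166/kWh
  Ratio = LCOE / grid_price = 0.0944 / 0.166 = 0.5687
  Grid parity achieved (ratio <= 1)? yes

0.5687


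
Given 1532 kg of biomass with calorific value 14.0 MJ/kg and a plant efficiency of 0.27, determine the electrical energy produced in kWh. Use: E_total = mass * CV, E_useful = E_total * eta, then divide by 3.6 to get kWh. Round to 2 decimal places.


Total energy = mass * CV = 1532 * 14.0 = 21448.0 MJ
Useful energy = total * eta = 21448.0 * 0.27 = 5790.96 MJ
Convert to kWh: 5790.96 / 3.6
Useful energy = 1608.60 kWh

1608.60


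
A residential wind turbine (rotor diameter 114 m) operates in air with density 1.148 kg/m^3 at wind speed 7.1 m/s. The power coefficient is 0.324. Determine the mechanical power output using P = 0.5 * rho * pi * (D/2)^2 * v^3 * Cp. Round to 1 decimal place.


Step 1 -- Compute swept area:
  A = pi * (D/2)^2 = pi * (114/2)^2 = 10207.03 m^2
Step 2 -- Apply wind power equation:
  P = 0.5 * rho * A * v^3 * Cp
  v^3 = 7.1^3 = 357.911
  P = 0.5 * 1.148 * 10207.03 * 357.911 * 0.324
  P = 679409.4 W

679409.4


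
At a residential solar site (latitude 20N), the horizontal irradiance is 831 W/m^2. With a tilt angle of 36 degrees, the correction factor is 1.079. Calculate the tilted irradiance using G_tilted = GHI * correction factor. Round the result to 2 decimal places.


Identify the given values:
  GHI = 831 W/m^2, tilt correction factor = 1.079
Apply the formula G_tilted = GHI * factor:
  G_tilted = 831 * 1.079
  G_tilted = 896.65 W/m^2

896.65


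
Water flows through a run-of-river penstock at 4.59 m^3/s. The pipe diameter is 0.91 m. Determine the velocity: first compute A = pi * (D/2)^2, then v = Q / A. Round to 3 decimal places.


Compute pipe cross-sectional area:
  A = pi * (D/2)^2 = pi * (0.91/2)^2 = 0.6504 m^2
Calculate velocity:
  v = Q / A = 4.59 / 0.6504
  v = 7.057 m/s

7.057


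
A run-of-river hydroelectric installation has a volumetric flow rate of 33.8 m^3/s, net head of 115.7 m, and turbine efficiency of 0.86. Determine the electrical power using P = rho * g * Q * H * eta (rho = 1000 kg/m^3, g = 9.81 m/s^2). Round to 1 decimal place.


Apply the hydropower formula P = rho * g * Q * H * eta
rho * g = 1000 * 9.81 = 9810.0
P = 9810.0 * 33.8 * 115.7 * 0.86
P = 32992674.2 W

32992674.2


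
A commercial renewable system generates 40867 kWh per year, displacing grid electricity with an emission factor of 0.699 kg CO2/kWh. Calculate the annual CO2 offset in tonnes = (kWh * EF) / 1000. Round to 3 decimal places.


CO2 offset in kg = generation * emission_factor
CO2 offset = 40867 * 0.699 = 28566.03 kg
Convert to tonnes:
  CO2 offset = 28566.03 / 1000 = 28.566 tonnes

28.566


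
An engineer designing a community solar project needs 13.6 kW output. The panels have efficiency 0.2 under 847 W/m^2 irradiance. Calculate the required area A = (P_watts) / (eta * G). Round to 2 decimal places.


Convert target power to watts: P = 13.6 * 1000 = 13600.0 W
Compute denominator: eta * G = 0.2 * 847 = 169.4
Required area A = P / (eta * G) = 13600.0 / 169.4
A = 80.28 m^2

80.28


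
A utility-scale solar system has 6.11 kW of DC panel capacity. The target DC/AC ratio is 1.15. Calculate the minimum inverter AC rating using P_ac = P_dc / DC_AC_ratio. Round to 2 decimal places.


The inverter AC capacity is determined by the DC/AC ratio.
Given: P_dc = 6.11 kW, DC/AC ratio = 1.15
P_ac = P_dc / ratio = 6.11 / 1.15
P_ac = 5.31 kW

5.31


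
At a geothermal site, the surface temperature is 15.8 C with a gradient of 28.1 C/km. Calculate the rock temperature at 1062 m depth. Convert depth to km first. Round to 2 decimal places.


Convert depth to km: 1062 / 1000 = 1.062 km
Temperature increase = gradient * depth_km = 28.1 * 1.062 = 29.84 C
Temperature at depth = T_surface + delta_T = 15.8 + 29.84
T = 45.64 C

45.64


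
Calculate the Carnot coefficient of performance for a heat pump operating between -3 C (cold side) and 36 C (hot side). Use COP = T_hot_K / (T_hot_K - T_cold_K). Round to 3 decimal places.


Convert to Kelvin:
  T_hot = 36 + 273.15 = 309.15 K
  T_cold = -3 + 273.15 = 270.15 K
Apply Carnot COP formula:
  COP = T_hot_K / (T_hot_K - T_cold_K) = 309.15 / 39.0
  COP = 7.927

7.927


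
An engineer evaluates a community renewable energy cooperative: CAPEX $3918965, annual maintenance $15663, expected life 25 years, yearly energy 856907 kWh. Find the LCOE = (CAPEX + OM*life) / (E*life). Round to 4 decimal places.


Total cost = CAPEX + OM * lifetime = 3918965 + 15663 * 25 = 3918965 + 391575 = 4310540
Total generation = annual * lifetime = 856907 * 25 = 21422675 kWh
LCOE = 4310540 / 21422675
LCOE = 0.2012 $/kWh

0.2012


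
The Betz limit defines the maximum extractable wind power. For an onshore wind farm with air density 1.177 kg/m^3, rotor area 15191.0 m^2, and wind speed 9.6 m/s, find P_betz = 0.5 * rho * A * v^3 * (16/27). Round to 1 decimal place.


The Betz coefficient Cp_max = 16/27 = 0.5926
v^3 = 9.6^3 = 884.736
P_betz = 0.5 * rho * A * v^3 * Cp_max
P_betz = 0.5 * 1.177 * 15191.0 * 884.736 * 0.5926
P_betz = 4687084.1 W

4687084.1


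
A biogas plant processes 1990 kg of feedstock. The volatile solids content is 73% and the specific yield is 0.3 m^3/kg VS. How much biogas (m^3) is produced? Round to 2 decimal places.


Compute volatile solids:
  VS = mass * VS_fraction = 1990 * 0.73 = 1452.7 kg
Calculate biogas volume:
  Biogas = VS * specific_yield = 1452.7 * 0.3
  Biogas = 435.81 m^3

435.81


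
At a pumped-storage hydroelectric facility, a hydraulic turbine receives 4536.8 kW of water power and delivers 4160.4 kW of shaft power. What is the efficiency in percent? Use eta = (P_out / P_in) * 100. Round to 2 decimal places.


Turbine efficiency = (output power / input power) * 100
eta = (4160.4 / 4536.8) * 100
eta = 91.70%

91.70


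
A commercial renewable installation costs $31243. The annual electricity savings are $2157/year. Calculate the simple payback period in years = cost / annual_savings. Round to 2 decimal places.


Simple payback period = initial cost / annual savings
Payback = 31243 / 2157
Payback = 14.48 years

14.48


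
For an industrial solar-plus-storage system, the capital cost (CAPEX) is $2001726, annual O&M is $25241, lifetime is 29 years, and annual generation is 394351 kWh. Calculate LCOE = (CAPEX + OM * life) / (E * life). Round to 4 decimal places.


Total cost = CAPEX + OM * lifetime = 2001726 + 25241 * 29 = 2001726 + 731989 = 2733715
Total generation = annual * lifetime = 394351 * 29 = 11436179 kWh
LCOE = 2733715 / 11436179
LCOE = 0.2390 $/kWh

0.2390


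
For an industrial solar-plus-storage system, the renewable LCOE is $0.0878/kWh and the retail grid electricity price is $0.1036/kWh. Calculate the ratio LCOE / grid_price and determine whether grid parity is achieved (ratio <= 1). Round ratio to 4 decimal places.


Compare LCOE to grid price:
  LCOE = $0.0878/kWh, Grid price = $0.1036/kWh
  Ratio = LCOE / grid_price = 0.0878 / 0.1036 = 0.8475
  Grid parity achieved (ratio <= 1)? yes

0.8475


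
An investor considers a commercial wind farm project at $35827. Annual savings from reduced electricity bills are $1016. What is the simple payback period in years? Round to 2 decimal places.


Simple payback period = initial cost / annual savings
Payback = 35827 / 1016
Payback = 35.26 years

35.26


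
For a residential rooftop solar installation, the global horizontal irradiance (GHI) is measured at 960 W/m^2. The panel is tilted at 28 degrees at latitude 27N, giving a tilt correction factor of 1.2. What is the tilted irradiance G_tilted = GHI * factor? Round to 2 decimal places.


Identify the given values:
  GHI = 960 W/m^2, tilt correction factor = 1.2
Apply the formula G_tilted = GHI * factor:
  G_tilted = 960 * 1.2
  G_tilted = 1152.00 W/m^2

1152.00


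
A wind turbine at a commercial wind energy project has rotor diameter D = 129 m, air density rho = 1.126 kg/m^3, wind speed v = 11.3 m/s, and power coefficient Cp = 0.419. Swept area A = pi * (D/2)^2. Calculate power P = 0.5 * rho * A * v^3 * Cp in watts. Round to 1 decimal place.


Step 1 -- Compute swept area:
  A = pi * (D/2)^2 = pi * (129/2)^2 = 13069.81 m^2
Step 2 -- Apply wind power equation:
  P = 0.5 * rho * A * v^3 * Cp
  v^3 = 11.3^3 = 1442.897
  P = 0.5 * 1.126 * 13069.81 * 1442.897 * 0.419
  P = 4448637.8 W

4448637.8


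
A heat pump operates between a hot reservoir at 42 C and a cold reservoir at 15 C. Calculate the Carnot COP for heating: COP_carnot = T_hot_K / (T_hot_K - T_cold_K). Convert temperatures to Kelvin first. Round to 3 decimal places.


Convert to Kelvin:
  T_hot = 42 + 273.15 = 315.15 K
  T_cold = 15 + 273.15 = 288.15 K
Apply Carnot COP formula:
  COP = T_hot_K / (T_hot_K - T_cold_K) = 315.15 / 27.0
  COP = 11.672

11.672


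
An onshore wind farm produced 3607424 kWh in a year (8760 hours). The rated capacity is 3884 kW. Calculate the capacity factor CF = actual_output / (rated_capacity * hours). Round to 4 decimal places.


Capacity factor = actual output / maximum possible output
Maximum possible = rated * hours = 3884 * 8760 = 34023840 kWh
CF = 3607424 / 34023840
CF = 0.1060

0.1060


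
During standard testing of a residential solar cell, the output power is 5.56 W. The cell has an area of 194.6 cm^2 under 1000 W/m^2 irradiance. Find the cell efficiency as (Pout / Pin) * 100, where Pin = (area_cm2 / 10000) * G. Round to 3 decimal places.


First compute the input power:
  Pin = area_cm2 / 10000 * G = 194.6 / 10000 * 1000 = 19.46 W
Then compute efficiency:
  Efficiency = (Pout / Pin) * 100 = (5.56 / 19.46) * 100
  Efficiency = 28.571%

28.571


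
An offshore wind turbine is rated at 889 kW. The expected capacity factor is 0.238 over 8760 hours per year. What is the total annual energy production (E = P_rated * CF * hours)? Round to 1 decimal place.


Annual energy = rated_kW * capacity_factor * hours_per_year
Given: P_rated = 889 kW, CF = 0.238, hours = 8760
E = 889 * 0.238 * 8760
E = 1853458.3 kWh

1853458.3


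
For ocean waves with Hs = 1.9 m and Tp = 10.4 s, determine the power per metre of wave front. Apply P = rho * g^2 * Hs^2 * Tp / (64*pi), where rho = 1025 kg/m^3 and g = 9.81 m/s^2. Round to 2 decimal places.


Apply wave power formula:
  g^2 = 9.81^2 = 96.2361
  Hs^2 = 1.9^2 = 3.61
  Numerator = rho * g^2 * Hs^2 * Tp = 1025 * 96.2361 * 3.61 * 10.4 = 3703415.34
  Denominator = 64 * pi = 201.0619
  P = 3703415.34 / 201.0619 = 18419.28 W/m

18419.28


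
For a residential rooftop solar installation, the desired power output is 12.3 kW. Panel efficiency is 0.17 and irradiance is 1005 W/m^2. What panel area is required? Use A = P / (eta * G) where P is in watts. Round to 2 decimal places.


Convert target power to watts: P = 12.3 * 1000 = 12300.0 W
Compute denominator: eta * G = 0.17 * 1005 = 170.85
Required area A = P / (eta * G) = 12300.0 / 170.85
A = 71.99 m^2

71.99


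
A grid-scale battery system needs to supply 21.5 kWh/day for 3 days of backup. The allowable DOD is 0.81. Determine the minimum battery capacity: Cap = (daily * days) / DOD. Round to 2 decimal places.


Total energy needed = daily * days = 21.5 * 3 = 64.5 kWh
Account for depth of discharge:
  Cap = total_energy / DOD = 64.5 / 0.81
  Cap = 79.63 kWh

79.63


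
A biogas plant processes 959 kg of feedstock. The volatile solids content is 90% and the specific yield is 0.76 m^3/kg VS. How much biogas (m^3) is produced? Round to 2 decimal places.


Compute volatile solids:
  VS = mass * VS_fraction = 959 * 0.9 = 863.1 kg
Calculate biogas volume:
  Biogas = VS * specific_yield = 863.1 * 0.76
  Biogas = 655.96 m^3

655.96


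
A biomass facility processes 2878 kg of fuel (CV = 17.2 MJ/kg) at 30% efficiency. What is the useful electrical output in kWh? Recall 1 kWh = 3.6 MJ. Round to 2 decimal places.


Total energy = mass * CV = 2878 * 17.2 = 49501.6 MJ
Useful energy = total * eta = 49501.6 * 0.3 = 14850.48 MJ
Convert to kWh: 14850.48 / 3.6
Useful energy = 4125.13 kWh

4125.13


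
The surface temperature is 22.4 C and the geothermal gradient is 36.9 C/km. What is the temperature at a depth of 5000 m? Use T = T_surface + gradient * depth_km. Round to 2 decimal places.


Convert depth to km: 5000 / 1000 = 5.0 km
Temperature increase = gradient * depth_km = 36.9 * 5.0 = 184.5 C
Temperature at depth = T_surface + delta_T = 22.4 + 184.5
T = 206.90 C

206.90


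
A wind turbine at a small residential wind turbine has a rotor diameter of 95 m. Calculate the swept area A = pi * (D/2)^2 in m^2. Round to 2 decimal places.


Compute the rotor radius:
  r = D / 2 = 95 / 2 = 47.5 m
Calculate swept area:
  A = pi * r^2 = pi * 47.5^2
  A = 7088.22 m^2

7088.22


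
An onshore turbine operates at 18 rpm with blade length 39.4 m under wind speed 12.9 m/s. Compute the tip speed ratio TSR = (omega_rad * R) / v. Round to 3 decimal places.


Convert rotational speed to rad/s:
  omega = 18 * 2 * pi / 60 = 1.885 rad/s
Compute tip speed:
  v_tip = omega * R = 1.885 * 39.4 = 74.267 m/s
Tip speed ratio:
  TSR = v_tip / v_wind = 74.267 / 12.9 = 5.757

5.757


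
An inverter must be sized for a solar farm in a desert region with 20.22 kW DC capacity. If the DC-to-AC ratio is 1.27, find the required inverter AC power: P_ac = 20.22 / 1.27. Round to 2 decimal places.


The inverter AC capacity is determined by the DC/AC ratio.
Given: P_dc = 20.22 kW, DC/AC ratio = 1.27
P_ac = P_dc / ratio = 20.22 / 1.27
P_ac = 15.92 kW

15.92


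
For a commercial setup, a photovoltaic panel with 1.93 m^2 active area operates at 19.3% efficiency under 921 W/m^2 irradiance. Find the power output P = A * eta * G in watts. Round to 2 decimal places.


Use the solar power formula P = A * eta * G.
Given: A = 1.93 m^2, eta = 0.193, G = 921 W/m^2
P = 1.93 * 0.193 * 921
P = 343.06 W

343.06


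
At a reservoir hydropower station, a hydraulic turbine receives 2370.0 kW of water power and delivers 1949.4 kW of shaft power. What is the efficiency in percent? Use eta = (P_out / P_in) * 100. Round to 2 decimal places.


Turbine efficiency = (output power / input power) * 100
eta = (1949.4 / 2370.0) * 100
eta = 82.25%

82.25


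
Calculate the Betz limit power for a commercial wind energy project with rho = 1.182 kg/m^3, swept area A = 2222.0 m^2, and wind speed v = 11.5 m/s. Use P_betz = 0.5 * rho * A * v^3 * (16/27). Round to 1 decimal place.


The Betz coefficient Cp_max = 16/27 = 0.5926
v^3 = 11.5^3 = 1520.875
P_betz = 0.5 * rho * A * v^3 * Cp_max
P_betz = 0.5 * 1.182 * 2222.0 * 1520.875 * 0.5926
P_betz = 1183535.5 W

1183535.5


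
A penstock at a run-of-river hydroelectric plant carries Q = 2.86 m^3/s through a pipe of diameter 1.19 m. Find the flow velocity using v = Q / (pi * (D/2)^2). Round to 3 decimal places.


Compute pipe cross-sectional area:
  A = pi * (D/2)^2 = pi * (1.19/2)^2 = 1.1122 m^2
Calculate velocity:
  v = Q / A = 2.86 / 1.1122
  v = 2.571 m/s

2.571


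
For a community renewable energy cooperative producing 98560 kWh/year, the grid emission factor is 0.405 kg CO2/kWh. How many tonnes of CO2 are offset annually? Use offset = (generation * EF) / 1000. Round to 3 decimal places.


CO2 offset in kg = generation * emission_factor
CO2 offset = 98560 * 0.405 = 39916.8 kg
Convert to tonnes:
  CO2 offset = 39916.8 / 1000 = 39.917 tonnes

39.917


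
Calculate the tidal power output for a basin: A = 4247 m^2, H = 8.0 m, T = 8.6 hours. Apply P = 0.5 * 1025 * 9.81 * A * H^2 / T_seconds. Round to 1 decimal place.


Convert period to seconds: T = 8.6 * 3600 = 30960.0 s
H^2 = 8.0^2 = 64.0
P = 0.5 * rho * g * A * H^2 / T
P = 0.5 * 1025 * 9.81 * 4247 * 64.0 / 30960.0
P = 44139.2 W

44139.2


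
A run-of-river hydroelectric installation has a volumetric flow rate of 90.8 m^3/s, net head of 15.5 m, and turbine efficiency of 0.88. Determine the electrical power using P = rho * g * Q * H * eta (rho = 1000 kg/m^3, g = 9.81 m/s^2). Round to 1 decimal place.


Apply the hydropower formula P = rho * g * Q * H * eta
rho * g = 1000 * 9.81 = 9810.0
P = 9810.0 * 90.8 * 15.5 * 0.88
P = 12149802.7 W

12149802.7


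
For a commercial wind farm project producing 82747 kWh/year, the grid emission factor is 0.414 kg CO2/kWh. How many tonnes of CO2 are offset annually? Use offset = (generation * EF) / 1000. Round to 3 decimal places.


CO2 offset in kg = generation * emission_factor
CO2 offset = 82747 * 0.414 = 34257.26 kg
Convert to tonnes:
  CO2 offset = 34257.26 / 1000 = 34.257 tonnes

34.257


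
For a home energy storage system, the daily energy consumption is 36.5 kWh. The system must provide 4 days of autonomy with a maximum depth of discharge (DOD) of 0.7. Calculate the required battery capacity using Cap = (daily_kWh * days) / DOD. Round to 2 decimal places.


Total energy needed = daily * days = 36.5 * 4 = 146.0 kWh
Account for depth of discharge:
  Cap = total_energy / DOD = 146.0 / 0.7
  Cap = 208.57 kWh

208.57


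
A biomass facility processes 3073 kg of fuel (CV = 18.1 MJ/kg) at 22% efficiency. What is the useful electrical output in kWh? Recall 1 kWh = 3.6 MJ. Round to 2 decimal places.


Total energy = mass * CV = 3073 * 18.1 = 55621.3 MJ
Useful energy = total * eta = 55621.3 * 0.22 = 12236.69 MJ
Convert to kWh: 12236.69 / 3.6
Useful energy = 3399.08 kWh

3399.08


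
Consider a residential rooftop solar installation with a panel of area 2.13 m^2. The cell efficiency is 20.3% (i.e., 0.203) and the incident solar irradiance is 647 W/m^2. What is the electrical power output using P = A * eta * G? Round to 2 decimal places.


Use the solar power formula P = A * eta * G.
Given: A = 2.13 m^2, eta = 0.203, G = 647 W/m^2
P = 2.13 * 0.203 * 647
P = 279.76 W

279.76


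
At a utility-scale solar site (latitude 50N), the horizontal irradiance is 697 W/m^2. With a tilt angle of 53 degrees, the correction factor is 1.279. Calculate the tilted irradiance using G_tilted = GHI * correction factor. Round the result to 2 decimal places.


Identify the given values:
  GHI = 697 W/m^2, tilt correction factor = 1.279
Apply the formula G_tilted = GHI * factor:
  G_tilted = 697 * 1.279
  G_tilted = 891.46 W/m^2

891.46


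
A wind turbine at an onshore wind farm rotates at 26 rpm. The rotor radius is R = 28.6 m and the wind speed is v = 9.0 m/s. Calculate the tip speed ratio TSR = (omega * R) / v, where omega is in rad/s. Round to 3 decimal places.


Convert rotational speed to rad/s:
  omega = 26 * 2 * pi / 60 = 2.7227 rad/s
Compute tip speed:
  v_tip = omega * R = 2.7227 * 28.6 = 77.87 m/s
Tip speed ratio:
  TSR = v_tip / v_wind = 77.87 / 9.0 = 8.652

8.652


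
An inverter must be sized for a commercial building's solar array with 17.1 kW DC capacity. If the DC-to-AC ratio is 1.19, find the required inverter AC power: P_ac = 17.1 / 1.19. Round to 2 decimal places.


The inverter AC capacity is determined by the DC/AC ratio.
Given: P_dc = 17.1 kW, DC/AC ratio = 1.19
P_ac = P_dc / ratio = 17.1 / 1.19
P_ac = 14.37 kW

14.37


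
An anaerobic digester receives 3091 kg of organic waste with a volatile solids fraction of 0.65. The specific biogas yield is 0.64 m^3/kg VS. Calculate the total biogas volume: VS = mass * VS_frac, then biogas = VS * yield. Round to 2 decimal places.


Compute volatile solids:
  VS = mass * VS_fraction = 3091 * 0.65 = 2009.15 kg
Calculate biogas volume:
  Biogas = VS * specific_yield = 2009.15 * 0.64
  Biogas = 1285.86 m^3

1285.86


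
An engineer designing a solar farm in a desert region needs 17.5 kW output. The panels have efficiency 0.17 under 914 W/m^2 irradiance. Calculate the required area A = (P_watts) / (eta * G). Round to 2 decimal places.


Convert target power to watts: P = 17.5 * 1000 = 17500.0 W
Compute denominator: eta * G = 0.17 * 914 = 155.38
Required area A = P / (eta * G) = 17500.0 / 155.38
A = 112.63 m^2

112.63


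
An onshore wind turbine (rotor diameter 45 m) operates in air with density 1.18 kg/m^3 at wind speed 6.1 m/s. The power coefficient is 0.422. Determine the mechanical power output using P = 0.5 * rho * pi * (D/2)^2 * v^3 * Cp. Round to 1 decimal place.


Step 1 -- Compute swept area:
  A = pi * (D/2)^2 = pi * (45/2)^2 = 1590.43 m^2
Step 2 -- Apply wind power equation:
  P = 0.5 * rho * A * v^3 * Cp
  v^3 = 6.1^3 = 226.981
  P = 0.5 * 1.18 * 1590.43 * 226.981 * 0.422
  P = 89881.2 W

89881.2


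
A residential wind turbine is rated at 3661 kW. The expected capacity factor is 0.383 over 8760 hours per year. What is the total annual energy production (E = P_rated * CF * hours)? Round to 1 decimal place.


Annual energy = rated_kW * capacity_factor * hours_per_year
Given: P_rated = 3661 kW, CF = 0.383, hours = 8760
E = 3661 * 0.383 * 8760
E = 12282947.9 kWh

12282947.9


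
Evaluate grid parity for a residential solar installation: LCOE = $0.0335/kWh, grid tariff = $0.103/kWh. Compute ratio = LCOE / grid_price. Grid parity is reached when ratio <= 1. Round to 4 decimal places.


Compare LCOE to grid price:
  LCOE = $0.0335/kWh, Grid price = $0.103/kWh
  Ratio = LCOE / grid_price = 0.0335 / 0.103 = 0.3252
  Grid parity achieved (ratio <= 1)? yes

0.3252


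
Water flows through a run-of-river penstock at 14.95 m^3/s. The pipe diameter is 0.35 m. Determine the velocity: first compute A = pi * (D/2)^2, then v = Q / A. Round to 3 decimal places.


Compute pipe cross-sectional area:
  A = pi * (D/2)^2 = pi * (0.35/2)^2 = 0.0962 m^2
Calculate velocity:
  v = Q / A = 14.95 / 0.0962
  v = 155.387 m/s

155.387


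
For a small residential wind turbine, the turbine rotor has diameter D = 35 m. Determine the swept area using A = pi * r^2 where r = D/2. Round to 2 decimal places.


Compute the rotor radius:
  r = D / 2 = 35 / 2 = 17.5 m
Calculate swept area:
  A = pi * r^2 = pi * 17.5^2
  A = 962.11 m^2

962.11


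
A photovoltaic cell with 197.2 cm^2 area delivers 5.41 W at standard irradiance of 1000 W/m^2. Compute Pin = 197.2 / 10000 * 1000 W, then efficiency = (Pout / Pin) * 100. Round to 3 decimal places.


First compute the input power:
  Pin = area_cm2 / 10000 * G = 197.2 / 10000 * 1000 = 19.72 W
Then compute efficiency:
  Efficiency = (Pout / Pin) * 100 = (5.41 / 19.72) * 100
  Efficiency = 27.434%

27.434


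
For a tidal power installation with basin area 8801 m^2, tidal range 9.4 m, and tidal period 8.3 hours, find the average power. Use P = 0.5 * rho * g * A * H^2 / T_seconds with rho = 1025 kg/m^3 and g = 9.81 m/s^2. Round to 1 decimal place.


Convert period to seconds: T = 8.3 * 3600 = 29880.0 s
H^2 = 9.4^2 = 88.36
P = 0.5 * rho * g * A * H^2 / T
P = 0.5 * 1025 * 9.81 * 8801 * 88.36 / 29880.0
P = 130848.9 W

130848.9


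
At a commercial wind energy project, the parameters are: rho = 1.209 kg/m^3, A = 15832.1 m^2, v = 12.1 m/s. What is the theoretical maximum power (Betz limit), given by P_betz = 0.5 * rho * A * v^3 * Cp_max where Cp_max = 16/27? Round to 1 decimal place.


The Betz coefficient Cp_max = 16/27 = 0.5926
v^3 = 12.1^3 = 1771.561
P_betz = 0.5 * rho * A * v^3 * Cp_max
P_betz = 0.5 * 1.209 * 15832.1 * 1771.561 * 0.5926
P_betz = 10047248.8 W

10047248.8


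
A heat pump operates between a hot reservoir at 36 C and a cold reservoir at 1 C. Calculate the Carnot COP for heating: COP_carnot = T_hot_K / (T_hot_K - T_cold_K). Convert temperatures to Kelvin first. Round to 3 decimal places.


Convert to Kelvin:
  T_hot = 36 + 273.15 = 309.15 K
  T_cold = 1 + 273.15 = 274.15 K
Apply Carnot COP formula:
  COP = T_hot_K / (T_hot_K - T_cold_K) = 309.15 / 35.0
  COP = 8.833

8.833


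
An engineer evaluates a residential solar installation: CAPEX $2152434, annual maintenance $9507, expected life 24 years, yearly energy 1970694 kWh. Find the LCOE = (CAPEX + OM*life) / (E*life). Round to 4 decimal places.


Total cost = CAPEX + OM * lifetime = 2152434 + 9507 * 24 = 2152434 + 228168 = 2380602
Total generation = annual * lifetime = 1970694 * 24 = 47296656 kWh
LCOE = 2380602 / 47296656
LCOE = 0.0503 $/kWh

0.0503


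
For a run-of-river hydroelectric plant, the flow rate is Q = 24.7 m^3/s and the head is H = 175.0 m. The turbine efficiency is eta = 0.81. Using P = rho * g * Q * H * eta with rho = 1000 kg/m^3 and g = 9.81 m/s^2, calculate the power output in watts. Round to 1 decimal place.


Apply the hydropower formula P = rho * g * Q * H * eta
rho * g = 1000 * 9.81 = 9810.0
P = 9810.0 * 24.7 * 175.0 * 0.81
P = 34347017.3 W

34347017.3


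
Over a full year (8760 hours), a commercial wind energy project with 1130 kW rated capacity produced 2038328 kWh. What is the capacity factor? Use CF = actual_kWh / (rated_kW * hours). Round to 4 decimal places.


Capacity factor = actual output / maximum possible output
Maximum possible = rated * hours = 1130 * 8760 = 9898800 kWh
CF = 2038328 / 9898800
CF = 0.2059

0.2059


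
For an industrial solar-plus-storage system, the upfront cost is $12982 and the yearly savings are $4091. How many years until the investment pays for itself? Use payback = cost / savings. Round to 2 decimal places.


Simple payback period = initial cost / annual savings
Payback = 12982 / 4091
Payback = 3.17 years

3.17


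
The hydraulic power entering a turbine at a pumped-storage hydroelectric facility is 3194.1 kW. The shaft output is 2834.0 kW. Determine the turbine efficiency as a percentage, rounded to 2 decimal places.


Turbine efficiency = (output power / input power) * 100
eta = (2834.0 / 3194.1) * 100
eta = 88.73%

88.73


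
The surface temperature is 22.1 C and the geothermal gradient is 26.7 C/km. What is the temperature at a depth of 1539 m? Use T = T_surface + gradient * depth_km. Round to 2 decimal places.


Convert depth to km: 1539 / 1000 = 1.539 km
Temperature increase = gradient * depth_km = 26.7 * 1.539 = 41.09 C
Temperature at depth = T_surface + delta_T = 22.1 + 41.09
T = 63.19 C

63.19


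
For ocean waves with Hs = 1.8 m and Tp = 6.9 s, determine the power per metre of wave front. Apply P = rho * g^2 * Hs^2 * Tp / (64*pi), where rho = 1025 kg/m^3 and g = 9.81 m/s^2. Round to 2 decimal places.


Apply wave power formula:
  g^2 = 9.81^2 = 96.2361
  Hs^2 = 1.8^2 = 3.24
  Numerator = rho * g^2 * Hs^2 * Tp = 1025 * 96.2361 * 3.24 * 6.9 = 2205240.61
  Denominator = 64 * pi = 201.0619
  P = 2205240.61 / 201.0619 = 10967.97 W/m

10967.97


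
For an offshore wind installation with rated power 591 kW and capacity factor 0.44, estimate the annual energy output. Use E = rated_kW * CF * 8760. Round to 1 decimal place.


Annual energy = rated_kW * capacity_factor * hours_per_year
Given: P_rated = 591 kW, CF = 0.44, hours = 8760
E = 591 * 0.44 * 8760
E = 2277950.4 kWh

2277950.4


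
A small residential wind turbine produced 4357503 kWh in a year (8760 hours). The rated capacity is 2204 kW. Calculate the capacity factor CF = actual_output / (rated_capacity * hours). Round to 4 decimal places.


Capacity factor = actual output / maximum possible output
Maximum possible = rated * hours = 2204 * 8760 = 19307040 kWh
CF = 4357503 / 19307040
CF = 0.2257

0.2257


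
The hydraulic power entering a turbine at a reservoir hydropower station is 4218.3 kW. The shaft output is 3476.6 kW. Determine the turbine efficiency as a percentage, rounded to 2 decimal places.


Turbine efficiency = (output power / input power) * 100
eta = (3476.6 / 4218.3) * 100
eta = 82.42%

82.42


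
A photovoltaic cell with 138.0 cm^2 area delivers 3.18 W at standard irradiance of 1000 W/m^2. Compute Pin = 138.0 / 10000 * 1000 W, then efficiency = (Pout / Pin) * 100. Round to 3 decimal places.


First compute the input power:
  Pin = area_cm2 / 10000 * G = 138.0 / 10000 * 1000 = 13.8 W
Then compute efficiency:
  Efficiency = (Pout / Pin) * 100 = (3.18 / 13.8) * 100
  Efficiency = 23.043%

23.043


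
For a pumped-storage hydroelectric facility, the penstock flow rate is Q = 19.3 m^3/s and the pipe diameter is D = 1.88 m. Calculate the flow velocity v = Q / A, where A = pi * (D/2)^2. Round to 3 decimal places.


Compute pipe cross-sectional area:
  A = pi * (D/2)^2 = pi * (1.88/2)^2 = 2.7759 m^2
Calculate velocity:
  v = Q / A = 19.3 / 2.7759
  v = 6.953 m/s

6.953


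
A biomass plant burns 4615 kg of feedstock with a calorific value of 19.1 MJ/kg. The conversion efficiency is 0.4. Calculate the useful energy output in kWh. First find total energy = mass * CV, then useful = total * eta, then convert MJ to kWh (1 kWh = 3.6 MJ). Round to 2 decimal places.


Total energy = mass * CV = 4615 * 19.1 = 88146.5 MJ
Useful energy = total * eta = 88146.5 * 0.4 = 35258.6 MJ
Convert to kWh: 35258.6 / 3.6
Useful energy = 9794.06 kWh

9794.06


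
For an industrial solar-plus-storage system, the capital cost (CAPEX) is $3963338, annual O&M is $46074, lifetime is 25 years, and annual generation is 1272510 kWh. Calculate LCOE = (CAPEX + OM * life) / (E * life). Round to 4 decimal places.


Total cost = CAPEX + OM * lifetime = 3963338 + 46074 * 25 = 3963338 + 1151850 = 5115188
Total generation = annual * lifetime = 1272510 * 25 = 31812750 kWh
LCOE = 5115188 / 31812750
LCOE = 0.1608 $/kWh

0.1608


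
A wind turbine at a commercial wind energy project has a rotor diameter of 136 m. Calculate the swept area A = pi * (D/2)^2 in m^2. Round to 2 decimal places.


Compute the rotor radius:
  r = D / 2 = 136 / 2 = 68.0 m
Calculate swept area:
  A = pi * r^2 = pi * 68.0^2
  A = 14526.72 m^2

14526.72


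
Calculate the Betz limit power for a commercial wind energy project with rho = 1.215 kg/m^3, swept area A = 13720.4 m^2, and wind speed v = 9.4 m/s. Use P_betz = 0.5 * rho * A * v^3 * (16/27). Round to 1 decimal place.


The Betz coefficient Cp_max = 16/27 = 0.5926
v^3 = 9.4^3 = 830.584
P_betz = 0.5 * rho * A * v^3 * Cp_max
P_betz = 0.5 * 1.215 * 13720.4 * 830.584 * 0.5926
P_betz = 4102540.1 W

4102540.1


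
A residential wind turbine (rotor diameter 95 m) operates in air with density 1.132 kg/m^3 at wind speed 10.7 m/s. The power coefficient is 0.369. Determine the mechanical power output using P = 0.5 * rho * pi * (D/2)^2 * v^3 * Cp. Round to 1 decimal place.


Step 1 -- Compute swept area:
  A = pi * (D/2)^2 = pi * (95/2)^2 = 7088.22 m^2
Step 2 -- Apply wind power equation:
  P = 0.5 * rho * A * v^3 * Cp
  v^3 = 10.7^3 = 1225.043
  P = 0.5 * 1.132 * 7088.22 * 1225.043 * 0.369
  P = 1813557.1 W

1813557.1


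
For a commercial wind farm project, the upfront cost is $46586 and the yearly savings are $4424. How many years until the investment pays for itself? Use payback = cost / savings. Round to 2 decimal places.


Simple payback period = initial cost / annual savings
Payback = 46586 / 4424
Payback = 10.53 years

10.53


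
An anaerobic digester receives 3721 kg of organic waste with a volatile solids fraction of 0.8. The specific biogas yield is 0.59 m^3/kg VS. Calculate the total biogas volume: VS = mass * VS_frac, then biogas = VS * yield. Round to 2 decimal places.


Compute volatile solids:
  VS = mass * VS_fraction = 3721 * 0.8 = 2976.8 kg
Calculate biogas volume:
  Biogas = VS * specific_yield = 2976.8 * 0.59
  Biogas = 1756.31 m^3

1756.31


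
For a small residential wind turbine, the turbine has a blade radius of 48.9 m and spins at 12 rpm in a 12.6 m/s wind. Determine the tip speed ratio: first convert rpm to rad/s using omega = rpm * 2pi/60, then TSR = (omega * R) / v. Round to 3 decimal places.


Convert rotational speed to rad/s:
  omega = 12 * 2 * pi / 60 = 1.2566 rad/s
Compute tip speed:
  v_tip = omega * R = 1.2566 * 48.9 = 61.45 m/s
Tip speed ratio:
  TSR = v_tip / v_wind = 61.45 / 12.6 = 4.877

4.877


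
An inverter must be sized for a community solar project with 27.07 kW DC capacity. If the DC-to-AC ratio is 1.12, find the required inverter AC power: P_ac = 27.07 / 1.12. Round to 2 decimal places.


The inverter AC capacity is determined by the DC/AC ratio.
Given: P_dc = 27.07 kW, DC/AC ratio = 1.12
P_ac = P_dc / ratio = 27.07 / 1.12
P_ac = 24.17 kW

24.17


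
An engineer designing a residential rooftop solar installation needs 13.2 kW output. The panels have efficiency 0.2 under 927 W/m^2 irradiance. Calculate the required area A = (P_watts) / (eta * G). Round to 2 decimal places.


Convert target power to watts: P = 13.2 * 1000 = 13200.0 W
Compute denominator: eta * G = 0.2 * 927 = 185.4
Required area A = P / (eta * G) = 13200.0 / 185.4
A = 71.20 m^2

71.20


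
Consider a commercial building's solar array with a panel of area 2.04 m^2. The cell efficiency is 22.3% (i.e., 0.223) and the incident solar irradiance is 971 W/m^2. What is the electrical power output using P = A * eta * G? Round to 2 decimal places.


Use the solar power formula P = A * eta * G.
Given: A = 2.04 m^2, eta = 0.223, G = 971 W/m^2
P = 2.04 * 0.223 * 971
P = 441.73 W

441.73


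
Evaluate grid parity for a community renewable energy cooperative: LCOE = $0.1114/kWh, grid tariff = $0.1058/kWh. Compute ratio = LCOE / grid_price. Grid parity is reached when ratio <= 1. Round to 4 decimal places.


Compare LCOE to grid price:
  LCOE = $0.1114/kWh, Grid price = $0.1058/kWh
  Ratio = LCOE / grid_price = 0.1114 / 0.1058 = 1.0529
  Grid parity achieved (ratio <= 1)? no

1.0529


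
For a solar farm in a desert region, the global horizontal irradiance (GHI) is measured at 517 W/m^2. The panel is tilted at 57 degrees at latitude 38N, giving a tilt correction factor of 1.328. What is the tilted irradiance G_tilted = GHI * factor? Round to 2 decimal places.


Identify the given values:
  GHI = 517 W/m^2, tilt correction factor = 1.328
Apply the formula G_tilted = GHI * factor:
  G_tilted = 517 * 1.328
  G_tilted = 686.58 W/m^2

686.58


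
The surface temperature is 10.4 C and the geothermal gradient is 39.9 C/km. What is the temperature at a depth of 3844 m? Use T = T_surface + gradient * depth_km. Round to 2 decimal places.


Convert depth to km: 3844 / 1000 = 3.844 km
Temperature increase = gradient * depth_km = 39.9 * 3.844 = 153.38 C
Temperature at depth = T_surface + delta_T = 10.4 + 153.38
T = 163.78 C

163.78


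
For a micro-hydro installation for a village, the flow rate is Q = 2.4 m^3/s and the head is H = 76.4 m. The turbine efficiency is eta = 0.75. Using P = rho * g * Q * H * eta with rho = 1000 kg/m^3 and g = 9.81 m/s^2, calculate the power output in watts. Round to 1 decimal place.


Apply the hydropower formula P = rho * g * Q * H * eta
rho * g = 1000 * 9.81 = 9810.0
P = 9810.0 * 2.4 * 76.4 * 0.75
P = 1349071.2 W

1349071.2


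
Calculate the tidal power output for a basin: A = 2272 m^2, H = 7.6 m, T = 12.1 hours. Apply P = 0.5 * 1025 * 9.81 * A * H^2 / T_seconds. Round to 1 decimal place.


Convert period to seconds: T = 12.1 * 3600 = 43560.0 s
H^2 = 7.6^2 = 57.76
P = 0.5 * rho * g * A * H^2 / T
P = 0.5 * 1025 * 9.81 * 2272 * 57.76 / 43560.0
P = 15146.4 W

15146.4


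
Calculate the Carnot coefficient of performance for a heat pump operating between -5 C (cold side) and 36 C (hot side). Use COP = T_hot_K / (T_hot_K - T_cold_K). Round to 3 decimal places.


Convert to Kelvin:
  T_hot = 36 + 273.15 = 309.15 K
  T_cold = -5 + 273.15 = 268.15 K
Apply Carnot COP formula:
  COP = T_hot_K / (T_hot_K - T_cold_K) = 309.15 / 41.0
  COP = 7.540

7.540
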